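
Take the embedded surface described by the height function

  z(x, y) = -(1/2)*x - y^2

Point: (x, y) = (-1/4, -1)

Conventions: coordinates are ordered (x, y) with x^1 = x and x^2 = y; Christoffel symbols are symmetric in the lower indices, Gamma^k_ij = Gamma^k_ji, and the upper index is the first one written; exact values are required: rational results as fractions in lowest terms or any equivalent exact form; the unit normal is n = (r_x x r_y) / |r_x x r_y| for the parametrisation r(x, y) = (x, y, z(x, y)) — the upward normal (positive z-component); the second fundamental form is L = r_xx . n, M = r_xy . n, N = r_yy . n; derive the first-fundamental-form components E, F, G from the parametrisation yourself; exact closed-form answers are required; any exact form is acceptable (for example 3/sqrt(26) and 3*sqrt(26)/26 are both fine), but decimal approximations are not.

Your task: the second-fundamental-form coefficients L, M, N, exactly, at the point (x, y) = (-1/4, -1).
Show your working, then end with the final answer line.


z_x = -1/2, z_y = 2, z_xx = 0, z_xy = 0, z_yy = -2
E = 5/4, F = -1, G = 5; answer radicand W^2 = 21/4
unnormalised second-form numerators: l = 0, m = 0, n = -2; L = l/sqrt(21/4), and similarly M = m/sqrt(W^2), N = n/sqrt(W^2)

Answer: L = 0, M = 0, N = -4*sqrt(21)/21


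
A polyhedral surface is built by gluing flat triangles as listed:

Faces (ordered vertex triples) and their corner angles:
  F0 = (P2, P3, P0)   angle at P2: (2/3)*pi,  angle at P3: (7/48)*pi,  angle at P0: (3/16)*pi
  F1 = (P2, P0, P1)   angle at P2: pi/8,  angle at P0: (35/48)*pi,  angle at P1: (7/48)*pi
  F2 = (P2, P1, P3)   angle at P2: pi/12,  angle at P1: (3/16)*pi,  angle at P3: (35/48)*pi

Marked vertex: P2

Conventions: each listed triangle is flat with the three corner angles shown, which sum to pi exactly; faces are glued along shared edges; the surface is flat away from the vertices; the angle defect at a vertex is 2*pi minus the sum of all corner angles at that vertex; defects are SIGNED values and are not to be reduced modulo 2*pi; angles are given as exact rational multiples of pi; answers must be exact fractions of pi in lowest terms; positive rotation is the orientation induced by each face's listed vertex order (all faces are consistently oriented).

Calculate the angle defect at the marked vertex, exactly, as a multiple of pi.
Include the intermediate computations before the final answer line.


Sum of corner angles at P2: (7/8)*pi
defect = 2*pi - (7/8)*pi

Answer: defect(P2) = (9/8)*pi


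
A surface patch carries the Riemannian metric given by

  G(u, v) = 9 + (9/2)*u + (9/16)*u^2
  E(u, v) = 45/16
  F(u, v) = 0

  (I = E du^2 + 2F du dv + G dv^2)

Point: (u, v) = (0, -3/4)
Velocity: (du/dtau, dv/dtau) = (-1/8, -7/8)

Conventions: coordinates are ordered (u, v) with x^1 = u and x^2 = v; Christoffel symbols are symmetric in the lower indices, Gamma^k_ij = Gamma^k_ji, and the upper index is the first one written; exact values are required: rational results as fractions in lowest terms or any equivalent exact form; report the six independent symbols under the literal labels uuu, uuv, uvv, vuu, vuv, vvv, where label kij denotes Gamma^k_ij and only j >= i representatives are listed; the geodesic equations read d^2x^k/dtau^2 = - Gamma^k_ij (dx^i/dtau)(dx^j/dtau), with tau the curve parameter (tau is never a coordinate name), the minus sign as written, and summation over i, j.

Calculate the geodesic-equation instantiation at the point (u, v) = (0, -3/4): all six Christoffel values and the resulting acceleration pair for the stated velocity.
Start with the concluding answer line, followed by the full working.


Answer: Gamma_uuu = 0, Gamma_uuv = 0, Gamma_uvv = -4/5, Gamma_vuu = 0, Gamma_vuv = 1/4, Gamma_vvv = 0; accelerations (d^2u/dtau^2, d^2v/dtau^2) = (49/80, -7/128)

E = 45/16, F = 0, G = 9 at the point
E_u = 0, E_v = 0, F_u = 0, F_v = 0, G_u = 9/2, G_v = 0
EG - F^2 = 405/16;  g^inv = (16/405) * [[9, 0], [0, 45/16]]
first-kind symbols [ij,l] = (1/2)(d_i g_jl + d_j g_il - d_l g_ij): [uu,u] = E_u/2 = 0, [uu,v] = F_u - E_v/2 = 0, [uv,u] = E_v/2 = 0, [uv,v] = G_u/2 = 9/4, [vv,u] = F_v - G_u/2 = -9/4, [vv,v] = G_v/2 = 0
Gamma^u_ij = (G*[ij,u] - F*[ij,v])/(EG - F^2), Gamma^v_ij = (E*[ij,v] - F*[ij,u])/(EG - F^2)
Gamma_uuu = 0, Gamma_uuv = 0, Gamma_uvv = -4/5, Gamma_vuu = 0, Gamma_vuv = 1/4, Gamma_vvv = 0
d^2u/dtau^2 = -(Gamma_uuu*(-1/8)^2 + 2*Gamma_uuv*(-1/8)*(-7/8) + Gamma_uvv*(-7/8)^2) = 49/80
d^2v/dtau^2 = -(Gamma_vuu*(-1/8)^2 + 2*Gamma_vuv*(-1/8)*(-7/8) + Gamma_vvv*(-7/8)^2) = -7/128


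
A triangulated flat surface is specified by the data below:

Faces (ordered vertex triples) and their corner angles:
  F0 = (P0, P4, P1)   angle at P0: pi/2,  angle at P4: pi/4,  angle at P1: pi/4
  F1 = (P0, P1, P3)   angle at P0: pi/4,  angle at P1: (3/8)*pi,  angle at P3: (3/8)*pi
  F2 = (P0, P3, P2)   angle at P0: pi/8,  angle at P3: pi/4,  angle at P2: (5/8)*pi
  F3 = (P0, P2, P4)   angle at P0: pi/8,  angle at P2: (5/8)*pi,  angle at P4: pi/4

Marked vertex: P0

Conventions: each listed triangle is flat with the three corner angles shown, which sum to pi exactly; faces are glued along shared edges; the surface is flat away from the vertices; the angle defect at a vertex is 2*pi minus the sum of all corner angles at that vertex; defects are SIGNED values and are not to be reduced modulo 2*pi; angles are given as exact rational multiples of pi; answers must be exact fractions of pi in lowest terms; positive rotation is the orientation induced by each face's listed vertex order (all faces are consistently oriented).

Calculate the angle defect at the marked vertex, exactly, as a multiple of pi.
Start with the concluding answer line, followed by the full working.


Answer: defect(P0) = pi

Sum of corner angles at P0: pi
defect = 2*pi - pi


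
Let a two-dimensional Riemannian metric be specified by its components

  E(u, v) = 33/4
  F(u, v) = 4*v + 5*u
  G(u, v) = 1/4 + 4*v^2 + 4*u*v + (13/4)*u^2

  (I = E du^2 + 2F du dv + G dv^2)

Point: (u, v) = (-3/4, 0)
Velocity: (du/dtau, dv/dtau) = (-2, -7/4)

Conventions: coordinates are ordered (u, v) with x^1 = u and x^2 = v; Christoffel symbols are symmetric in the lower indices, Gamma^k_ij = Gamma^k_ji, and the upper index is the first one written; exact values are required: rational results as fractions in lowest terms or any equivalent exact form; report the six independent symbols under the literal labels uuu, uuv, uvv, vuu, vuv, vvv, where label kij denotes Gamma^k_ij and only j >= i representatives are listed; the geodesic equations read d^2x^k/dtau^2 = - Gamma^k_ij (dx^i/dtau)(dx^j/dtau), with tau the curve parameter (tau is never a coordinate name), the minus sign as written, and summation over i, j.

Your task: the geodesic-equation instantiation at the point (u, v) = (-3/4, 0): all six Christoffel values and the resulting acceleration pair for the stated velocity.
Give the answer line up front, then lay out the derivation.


Answer: Gamma_uuu = 1600/263, Gamma_uuv = -780/263, Gamma_uvv = 7939/3156, Gamma_vuu = 3520/263, Gamma_vuv = -1716/263, Gamma_vvv = 1004/263; accelerations (d^2u/dtau^2, d^2v/dtau^2) = (-569491/50496, -20571/1052)

E = 33/4, F = -15/4, G = 133/64 at the point
E_u = 0, E_v = 0, F_u = 5, F_v = 4, G_u = -39/8, G_v = -3
EG - F^2 = 789/256;  g^inv = (256/789) * [[133/64, 15/4], [15/4, 33/4]]
first-kind symbols [ij,l] = (1/2)(d_i g_jl + d_j g_il - d_l g_ij): [uu,u] = E_u/2 = 0, [uu,v] = F_u - E_v/2 = 5, [uv,u] = E_v/2 = 0, [uv,v] = G_u/2 = -39/16, [vv,u] = F_v - G_u/2 = 103/16, [vv,v] = G_v/2 = -3/2
Gamma^u_ij = (G*[ij,u] - F*[ij,v])/(EG - F^2), Gamma^v_ij = (E*[ij,v] - F*[ij,u])/(EG - F^2)
Gamma_uuu = 1600/263, Gamma_uuv = -780/263, Gamma_uvv = 7939/3156, Gamma_vuu = 3520/263, Gamma_vuv = -1716/263, Gamma_vvv = 1004/263
d^2u/dtau^2 = -(Gamma_uuu*(-2)^2 + 2*Gamma_uuv*(-2)*(-7/4) + Gamma_uvv*(-7/4)^2) = -569491/50496
d^2v/dtau^2 = -(Gamma_vuu*(-2)^2 + 2*Gamma_vuv*(-2)*(-7/4) + Gamma_vvv*(-7/4)^2) = -20571/1052


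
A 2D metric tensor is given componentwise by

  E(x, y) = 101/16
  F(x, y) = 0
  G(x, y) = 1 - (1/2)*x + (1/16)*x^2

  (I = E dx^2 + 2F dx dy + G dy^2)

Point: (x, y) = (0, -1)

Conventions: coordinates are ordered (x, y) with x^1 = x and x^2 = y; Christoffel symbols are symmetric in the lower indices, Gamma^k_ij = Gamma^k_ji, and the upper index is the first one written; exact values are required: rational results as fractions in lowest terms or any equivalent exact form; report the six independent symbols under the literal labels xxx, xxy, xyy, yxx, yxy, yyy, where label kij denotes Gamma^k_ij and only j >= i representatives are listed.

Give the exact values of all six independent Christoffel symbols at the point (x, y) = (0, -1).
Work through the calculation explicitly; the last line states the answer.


E = 101/16, F = 0, G = 1 at the point
E_x = 0, E_y = 0, F_x = 0, F_y = 0, G_x = -1/2, G_y = 0
EG - F^2 = 101/16;  g^inv = (16/101) * [[1, 0], [0, 101/16]]
first-kind symbols [ij,l] = (1/2)(d_i g_jl + d_j g_il - d_l g_ij): [xx,x] = E_x/2 = 0, [xx,y] = F_x - E_y/2 = 0, [xy,x] = E_y/2 = 0, [xy,y] = G_x/2 = -1/4, [yy,x] = F_y - G_x/2 = 1/4, [yy,y] = G_y/2 = 0
Gamma^x_ij = (G*[ij,x] - F*[ij,y])/(EG - F^2), Gamma^y_ij = (E*[ij,y] - F*[ij,x])/(EG - F^2)

Answer: Gamma_xxx = 0, Gamma_xxy = 0, Gamma_xyy = 4/101, Gamma_yxx = 0, Gamma_yxy = -1/4, Gamma_yyy = 0


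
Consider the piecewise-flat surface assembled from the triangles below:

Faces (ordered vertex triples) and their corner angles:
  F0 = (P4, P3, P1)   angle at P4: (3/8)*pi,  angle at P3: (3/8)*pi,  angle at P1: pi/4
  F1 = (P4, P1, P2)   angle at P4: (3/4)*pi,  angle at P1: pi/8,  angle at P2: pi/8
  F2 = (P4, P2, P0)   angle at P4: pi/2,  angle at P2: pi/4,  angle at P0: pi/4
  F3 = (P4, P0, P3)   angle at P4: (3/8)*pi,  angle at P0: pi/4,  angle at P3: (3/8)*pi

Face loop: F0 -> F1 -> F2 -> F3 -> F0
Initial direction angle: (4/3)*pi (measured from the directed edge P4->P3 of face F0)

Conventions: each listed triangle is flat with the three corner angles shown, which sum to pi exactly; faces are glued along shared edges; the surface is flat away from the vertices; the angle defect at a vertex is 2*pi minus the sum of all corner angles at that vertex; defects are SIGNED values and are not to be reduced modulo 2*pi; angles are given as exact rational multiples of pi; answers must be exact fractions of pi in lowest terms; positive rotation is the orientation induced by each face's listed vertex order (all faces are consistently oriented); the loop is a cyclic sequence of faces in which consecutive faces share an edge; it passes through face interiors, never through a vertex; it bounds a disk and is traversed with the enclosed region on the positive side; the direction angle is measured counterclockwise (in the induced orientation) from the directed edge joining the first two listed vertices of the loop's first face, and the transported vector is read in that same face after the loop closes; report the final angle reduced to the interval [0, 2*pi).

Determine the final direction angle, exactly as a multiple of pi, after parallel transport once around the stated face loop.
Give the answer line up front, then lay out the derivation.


Answer: final direction angle = (4/3)*pi

enclosed vertex P4: corner angles sum to 2*pi, defect = 2*pi - 2*pi = 0
the rotation equals the total enclosed defect, so the final angle is initial + defects (mod 2*pi)
final angle = (4/3)*pi + 0 = (4/3)*pi (mod 2*pi)


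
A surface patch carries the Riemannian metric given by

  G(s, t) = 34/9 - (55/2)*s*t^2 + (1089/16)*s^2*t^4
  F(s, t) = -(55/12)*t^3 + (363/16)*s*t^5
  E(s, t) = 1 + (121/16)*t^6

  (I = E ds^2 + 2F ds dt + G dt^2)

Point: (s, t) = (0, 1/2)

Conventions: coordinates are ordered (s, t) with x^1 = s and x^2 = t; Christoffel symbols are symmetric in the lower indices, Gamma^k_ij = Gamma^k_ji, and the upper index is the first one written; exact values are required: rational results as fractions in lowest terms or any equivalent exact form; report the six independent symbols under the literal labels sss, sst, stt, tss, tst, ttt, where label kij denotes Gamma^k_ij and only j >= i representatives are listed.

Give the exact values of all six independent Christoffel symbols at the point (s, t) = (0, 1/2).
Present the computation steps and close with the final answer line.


E = 1145/1024, F = -55/96, G = 34/9 at the point
E_s = 0, E_t = 363/256, F_s = 363/512, F_t = -55/16, G_s = -55/8, G_t = 0
EG - F^2 = 35905/9216;  g^inv = (9216/35905) * [[34/9, 55/96], [55/96, 1145/1024]]
first-kind symbols [ij,l] = (1/2)(d_i g_jl + d_j g_il - d_l g_ij): [ss,s] = E_s/2 = 0, [ss,t] = F_s - E_t/2 = 0, [st,s] = E_t/2 = 363/512, [st,t] = G_s/2 = -55/16, [tt,s] = F_t - G_s/2 = 0, [tt,t] = G_t/2 = 0
Gamma^s_ij = (G*[ij,s] - F*[ij,t])/(EG - F^2), Gamma^t_ij = (E*[ij,t] - F*[ij,s])/(EG - F^2)

Answer: Gamma_sss = 0, Gamma_sst = 6534/35905, Gamma_stt = 0, Gamma_tss = 0, Gamma_tst = -6336/7181, Gamma_ttt = 0


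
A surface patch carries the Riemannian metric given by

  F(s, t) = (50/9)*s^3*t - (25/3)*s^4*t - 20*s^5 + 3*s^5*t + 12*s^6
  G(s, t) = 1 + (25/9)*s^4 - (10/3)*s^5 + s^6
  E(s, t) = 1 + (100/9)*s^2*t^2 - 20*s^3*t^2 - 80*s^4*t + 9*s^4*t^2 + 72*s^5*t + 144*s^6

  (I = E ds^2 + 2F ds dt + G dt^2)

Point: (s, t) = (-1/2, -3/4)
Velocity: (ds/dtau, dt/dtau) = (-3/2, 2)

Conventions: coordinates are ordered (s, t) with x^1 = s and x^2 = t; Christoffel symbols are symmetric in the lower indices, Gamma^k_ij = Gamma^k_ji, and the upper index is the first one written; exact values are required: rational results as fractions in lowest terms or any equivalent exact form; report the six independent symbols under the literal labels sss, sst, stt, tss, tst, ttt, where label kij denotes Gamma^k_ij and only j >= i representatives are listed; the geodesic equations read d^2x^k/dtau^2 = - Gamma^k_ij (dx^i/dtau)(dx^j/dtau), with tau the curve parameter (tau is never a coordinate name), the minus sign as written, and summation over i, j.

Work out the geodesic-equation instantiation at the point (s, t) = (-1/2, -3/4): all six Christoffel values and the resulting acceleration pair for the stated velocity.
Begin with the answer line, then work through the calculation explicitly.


Answer: Gamma_sss = -104940/28261, Gamma_sst = -18444/28261, Gamma_stt = 0, Gamma_tss = -17160/28261, Gamma_tst = -3016/28261, Gamma_ttt = 0; accelerations (d^2s/dtau^2, d^2t/dtau^2) = (125451/28261, 20514/28261)

E = 3065/256, F = 689/384, G = 745/576 at the point
E_s = -2915/32, E_t = -1537/96, F_s = -989/64, F_t = -377/288, G_s = -377/144, G_t = 0
EG - F^2 = 28261/2304;  g^inv = (2304/28261) * [[745/576, -689/384], [-689/384, 3065/256]]
first-kind symbols [ij,l] = (1/2)(d_i g_jl + d_j g_il - d_l g_ij): [ss,s] = E_s/2 = -2915/64, [ss,t] = F_s - E_t/2 = -715/96, [st,s] = E_t/2 = -1537/192, [st,t] = G_s/2 = -377/288, [tt,s] = F_t - G_s/2 = 0, [tt,t] = G_t/2 = 0
Gamma^s_ij = (G*[ij,s] - F*[ij,t])/(EG - F^2), Gamma^t_ij = (E*[ij,t] - F*[ij,s])/(EG - F^2)
Gamma_sss = -104940/28261, Gamma_sst = -18444/28261, Gamma_stt = 0, Gamma_tss = -17160/28261, Gamma_tst = -3016/28261, Gamma_ttt = 0
d^2s/dtau^2 = -(Gamma_sss*(-3/2)^2 + 2*Gamma_sst*(-3/2)*(2) + Gamma_stt*(2)^2) = 125451/28261
d^2t/dtau^2 = -(Gamma_tss*(-3/2)^2 + 2*Gamma_tst*(-3/2)*(2) + Gamma_ttt*(2)^2) = 20514/28261


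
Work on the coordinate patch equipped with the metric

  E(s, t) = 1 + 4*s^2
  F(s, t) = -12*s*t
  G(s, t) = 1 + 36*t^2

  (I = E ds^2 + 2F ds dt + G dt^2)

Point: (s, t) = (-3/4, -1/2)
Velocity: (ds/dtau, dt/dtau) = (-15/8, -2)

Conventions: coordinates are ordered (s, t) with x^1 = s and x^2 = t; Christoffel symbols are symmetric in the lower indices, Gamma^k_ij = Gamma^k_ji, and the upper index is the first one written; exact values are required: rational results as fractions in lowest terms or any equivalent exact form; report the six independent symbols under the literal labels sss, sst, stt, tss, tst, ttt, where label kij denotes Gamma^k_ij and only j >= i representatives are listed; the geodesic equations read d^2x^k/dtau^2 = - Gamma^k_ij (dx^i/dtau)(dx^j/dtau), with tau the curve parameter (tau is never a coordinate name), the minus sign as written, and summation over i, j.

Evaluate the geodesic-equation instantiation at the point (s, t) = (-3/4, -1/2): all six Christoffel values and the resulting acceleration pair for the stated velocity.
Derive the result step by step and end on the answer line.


E = 13/4, F = -9/2, G = 10 at the point
E_s = -6, E_t = 0, F_s = 6, F_t = 9, G_s = 0, G_t = -36
EG - F^2 = 49/4;  g^inv = (4/49) * [[10, 9/2], [9/2, 13/4]]
first-kind symbols [ij,l] = (1/2)(d_i g_jl + d_j g_il - d_l g_ij): [ss,s] = E_s/2 = -3, [ss,t] = F_s - E_t/2 = 6, [st,s] = E_t/2 = 0, [st,t] = G_s/2 = 0, [tt,s] = F_t - G_s/2 = 9, [tt,t] = G_t/2 = -18
Gamma^s_ij = (G*[ij,s] - F*[ij,t])/(EG - F^2), Gamma^t_ij = (E*[ij,t] - F*[ij,s])/(EG - F^2)
Gamma_sss = -12/49, Gamma_sst = 0, Gamma_stt = 36/49, Gamma_tss = 24/49, Gamma_tst = 0, Gamma_ttt = -72/49
d^2s/dtau^2 = -(Gamma_sss*(-15/8)^2 + 2*Gamma_sst*(-15/8)*(-2) + Gamma_stt*(-2)^2) = -1629/784
d^2t/dtau^2 = -(Gamma_tss*(-15/8)^2 + 2*Gamma_tst*(-15/8)*(-2) + Gamma_ttt*(-2)^2) = 1629/392

Answer: Gamma_sss = -12/49, Gamma_sst = 0, Gamma_stt = 36/49, Gamma_tss = 24/49, Gamma_tst = 0, Gamma_ttt = -72/49; accelerations (d^2s/dtau^2, d^2t/dtau^2) = (-1629/784, 1629/392)


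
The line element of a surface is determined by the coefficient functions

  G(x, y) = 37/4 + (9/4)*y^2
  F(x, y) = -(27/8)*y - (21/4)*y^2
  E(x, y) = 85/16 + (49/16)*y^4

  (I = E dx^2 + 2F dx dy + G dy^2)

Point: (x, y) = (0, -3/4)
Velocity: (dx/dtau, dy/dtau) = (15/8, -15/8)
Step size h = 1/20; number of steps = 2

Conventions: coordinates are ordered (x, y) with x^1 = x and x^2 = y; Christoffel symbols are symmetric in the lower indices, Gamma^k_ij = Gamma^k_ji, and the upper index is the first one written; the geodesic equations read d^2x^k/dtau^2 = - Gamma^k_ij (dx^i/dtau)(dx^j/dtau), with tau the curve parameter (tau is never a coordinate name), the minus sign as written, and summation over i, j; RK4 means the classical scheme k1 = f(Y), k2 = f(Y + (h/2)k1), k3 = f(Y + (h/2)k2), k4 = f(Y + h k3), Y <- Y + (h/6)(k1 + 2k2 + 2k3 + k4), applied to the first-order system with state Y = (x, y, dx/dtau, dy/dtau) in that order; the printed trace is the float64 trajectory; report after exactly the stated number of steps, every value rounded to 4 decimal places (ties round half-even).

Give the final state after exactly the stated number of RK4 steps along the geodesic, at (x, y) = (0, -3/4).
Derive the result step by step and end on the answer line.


f(Y) = (dx/dtau, dy/dtau, -Gamma^x_ij Y'^i Y'^j, -Gamma^y_ij Y'^i Y'^j) with the Gammas evaluated at the stage position; h = 0.050000; intermediate values shown to 6 dp
step 0: x = 0.0000, y = -0.7500, dx/dtau = 1.8750, dy/dtau = -1.8750
step 1:
  k1: at (x, y) = (0.000000, -0.750000), (dx/dtau, dy/dtau) = (1.875000, -1.875000); Gamma_xxx = 0.016548, Gamma_xxy = -0.412476, Gamma_xyy = 0.707519, Gamma_yxx = 0.246392, Gamma_yxy = -0.016548, Gamma_yyy = -0.132091; k1 = (1.875000, -1.875000, -5.445769, -0.518194)
  k2: at (x, y) = (0.046875, -0.796875), (dx/dtau, dy/dtau) = (1.738856, -1.887955); Gamma_xxx = 0.028734, Gamma_xxy = -0.476204, Gamma_xyy = 0.750399, Gamma_yxx = 0.291973, Gamma_yxy = -0.028734, Gamma_yyy = -0.122622; k2 = (1.738856, -1.887955, -5.888229, -0.634403)
  k3: at (x, y) = (0.043471, -0.797199), (dx/dtau, dy/dtau) = (1.727794, -1.890860); Gamma_xxx = 0.028830, Gamma_xxy = -0.476652, Gamma_xyy = 0.750666, Gamma_yxx = 0.292305, Gamma_yxy = -0.028830, Gamma_yyy = -0.122547; k3 = (1.727794, -1.890860, -5.884421, -0.622837)
  k4: at (x, y) = (0.086390, -0.844543), (dx/dtau, dy/dtau) = (1.580779, -1.906142); Gamma_xxx = 0.044720, Gamma_xxy = -0.542833, Gamma_xyy = 0.785097, Gamma_yxx = 0.343582, Gamma_yxy = -0.044720, Gamma_yyy = -0.110380; k4 = (1.580779, -1.906142, -6.235615, -0.727012)
  Y <- Y + (h/6)(k1 + 2k2 + 2k3 + k4): x = 0.0866, y = -0.8445, dx/dtau = 1.5814, dy/dtau = -1.9063
step 2:
  k1: at (x, y) = (0.086576, -0.844490), (dx/dtau, dy/dtau) = (1.581444, -1.906331); Gamma_xxx = 0.044700, Gamma_xxy = -0.542758, Gamma_xyy = 0.785063, Gamma_yxx = 0.343522, Gamma_yxy = -0.044700, Gamma_yyy = -0.110395; k1 = (1.581444, -1.906331, -6.237351, -0.727469)
  k2: at (x, y) = (0.126112, -0.892148), (dx/dtau, dy/dtau) = (1.425511, -1.924517); Gamma_xxx = 0.064518, Gamma_xxy = -0.610072, Gamma_xyy = 0.810797, Gamma_yxx = 0.400749, Gamma_yxy = -0.064518, Gamma_yyy = -0.096064; k2 = (1.425511, -1.924517, -6.481478, -0.812556)
  k3: at (x, y) = (0.122213, -0.892603), (dx/dtau, dy/dtau) = (1.419407, -1.926645); Gamma_xxx = 0.064726, Gamma_xxy = -0.610714, Gamma_xyy = 0.811000, Gamma_yxx = 0.401323, Gamma_yxy = -0.064726, Gamma_yyy = -0.095919; k3 = (1.419407, -1.926645, -6.481036, -0.806517)
  k4: at (x, y) = (0.157546, -0.940822), (dx/dtau, dy/dtau) = (1.257393, -1.946657); Gamma_xxx = 0.088809, Gamma_xxy = -0.678351, Gamma_xyy = 0.828075, Gamma_yxx = 0.465361, Gamma_yxy = -0.088809, Gamma_yyy = -0.079894; k4 = (1.257393, -1.946657, -6.599194, -0.867755)
  Y <- Y + (h/6)(k1 + 2k2 + 2k3 + k4): x = 0.1576, y = -0.9408, dx/dtau = 1.2584, dy/dtau = -1.9466

Answer: x = 0.1576, y = -0.9408, dx/dtau = 1.2584, dy/dtau = -1.9466


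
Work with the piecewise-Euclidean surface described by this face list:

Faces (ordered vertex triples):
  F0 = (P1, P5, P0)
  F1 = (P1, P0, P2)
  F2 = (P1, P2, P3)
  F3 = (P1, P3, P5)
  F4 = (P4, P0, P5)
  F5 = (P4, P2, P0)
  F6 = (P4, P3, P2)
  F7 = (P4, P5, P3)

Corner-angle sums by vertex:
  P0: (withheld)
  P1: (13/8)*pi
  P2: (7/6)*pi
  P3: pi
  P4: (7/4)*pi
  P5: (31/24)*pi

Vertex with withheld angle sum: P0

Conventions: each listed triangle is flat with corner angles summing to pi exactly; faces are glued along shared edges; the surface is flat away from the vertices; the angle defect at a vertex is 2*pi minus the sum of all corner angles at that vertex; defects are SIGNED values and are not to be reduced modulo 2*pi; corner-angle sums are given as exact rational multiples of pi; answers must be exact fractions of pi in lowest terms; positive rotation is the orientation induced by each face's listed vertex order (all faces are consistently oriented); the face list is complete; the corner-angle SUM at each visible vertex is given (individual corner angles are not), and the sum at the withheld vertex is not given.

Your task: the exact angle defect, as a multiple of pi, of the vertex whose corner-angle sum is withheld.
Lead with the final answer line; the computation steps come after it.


Answer: defect(P0) = (5/6)*pi

V = 6, E = 12, F = 8; chi = V - E + F = 2
Gauss-Bonnet: total defect = 2*pi*chi = 4*pi; visible defects sum to (19/6)*pi


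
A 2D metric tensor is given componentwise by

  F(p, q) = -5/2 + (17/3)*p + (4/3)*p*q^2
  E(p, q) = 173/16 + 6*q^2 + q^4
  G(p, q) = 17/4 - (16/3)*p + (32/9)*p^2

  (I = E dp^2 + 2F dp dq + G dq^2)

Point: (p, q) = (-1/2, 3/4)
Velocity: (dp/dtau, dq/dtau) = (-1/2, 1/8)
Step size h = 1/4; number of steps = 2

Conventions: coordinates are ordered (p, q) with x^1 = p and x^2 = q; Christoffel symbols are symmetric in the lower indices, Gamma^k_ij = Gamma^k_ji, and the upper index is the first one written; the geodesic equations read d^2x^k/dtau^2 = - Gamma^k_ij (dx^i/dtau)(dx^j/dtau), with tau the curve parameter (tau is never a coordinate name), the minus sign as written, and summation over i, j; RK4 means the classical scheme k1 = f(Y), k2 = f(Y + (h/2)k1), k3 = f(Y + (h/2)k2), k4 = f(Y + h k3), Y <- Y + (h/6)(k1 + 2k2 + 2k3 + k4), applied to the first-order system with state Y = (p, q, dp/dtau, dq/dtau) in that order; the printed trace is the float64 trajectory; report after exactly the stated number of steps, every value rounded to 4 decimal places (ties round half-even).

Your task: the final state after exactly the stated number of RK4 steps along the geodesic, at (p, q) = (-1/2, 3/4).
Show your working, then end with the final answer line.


f(Y) = (dp/dtau, dq/dtau, -Gamma^p_ij Y'^i Y'^j, -Gamma^q_ij Y'^i Y'^j) with the Gammas evaluated at the stage position; h = 0.250000; intermediate values shown to 6 dp
step 0: p = -0.5000, q = 0.7500, dp/dtau = -0.5000, dq/dtau = 0.1250
step 1:
  k1: at (p, q) = (-0.500000, 0.750000), (dp/dtau, dq/dtau) = (-0.500000, 0.125000); Gamma_ppp = 0.075963, Gamma_ppq = 0.202671, Gamma_pqq = 0.333463, Gamma_qpp = 0.193008, Gamma_qpq = -0.421178, Gamma_qqq = 0.243867; k1 = (-0.500000, 0.125000, 0.001133, -0.104710)
  k2: at (p, q) = (-0.562500, 0.765625), (dp/dtau, dq/dtau) = (-0.499858, 0.111911); Gamma_ppp = 0.068697, Gamma_ppq = 0.203836, Gamma_pqq = 0.345243, Gamma_qpp = 0.164516, Gamma_qpq = -0.408088, Gamma_qqq = 0.252579; k2 = (-0.499858, 0.111911, 0.001317, -0.089926)
  k3: at (p, q) = (-0.562482, 0.763989), (dp/dtau, dq/dtau) = (-0.499835, 0.113759); Gamma_ppp = 0.069657, Gamma_ppq = 0.202717, Gamma_pqq = 0.345994, Gamma_qpp = 0.166664, Gamma_qpq = -0.408955, Gamma_qqq = 0.253052; k3 = (-0.499835, 0.113759, 0.001173, -0.091420)
  k4: at (p, q) = (-0.624959, 0.778440), (dp/dtau, dq/dtau) = (-0.499707, 0.102145); Gamma_ppp = 0.062549, Gamma_ppq = 0.203901, Gamma_pqq = 0.357752, Gamma_qpp = 0.141558, Gamma_qpq = -0.396121, Gamma_qqq = 0.261037; k4 = (-0.499707, 0.102145, 0.001464, -0.078510)
  Y <- Y + (h/6)(k1 + 2k2 + 2k3 + k4): p = -0.6250, q = 0.7783, dp/dtau = -0.4997, dq/dtau = 0.1023
step 2:
  k1: at (p, q) = (-0.624962, 0.778270), (dp/dtau, dq/dtau) = (-0.499684, 0.102254); Gamma_ppp = 0.062650, Gamma_ppq = 0.203782, Gamma_pqq = 0.357837, Gamma_qpp = 0.141773, Gamma_qpq = -0.396213, Gamma_qqq = 0.261091; k1 = (-0.499684, 0.102254, 0.001440, -0.078617)
  k2: at (p, q) = (-0.687423, 0.791052), (dp/dtau, dq/dtau) = (-0.499504, 0.092427); Gamma_ppp = 0.056105, Gamma_ppq = 0.204574, Gamma_pqq = 0.369854, Gamma_qpp = 0.120428, Gamma_qpq = -0.384014, Gamma_qqq = 0.268589; k2 = (-0.499504, 0.092427, 0.001731, -0.067800)
  k3: at (p, q) = (-0.687400, 0.789824), (dp/dtau, dq/dtau) = (-0.499468, 0.093779); Gamma_ppp = 0.056845, Gamma_ppq = 0.203700, Gamma_pqq = 0.370505, Gamma_qpp = 0.121934, Gamma_qpq = -0.384691, Gamma_qqq = 0.268993; k3 = (-0.499468, 0.093779, 0.001643, -0.068822)
  k4: at (p, q) = (-0.749829, 0.801715), (dp/dtau, dq/dtau) = (-0.499274, 0.085048); Gamma_ppp = 0.050505, Gamma_ppq = 0.204557, Gamma_pqq = 0.382498, Gamma_qpp = 0.103051, Gamma_qpq = -0.372819, Gamma_qqq = 0.275882; k4 = (-0.499274, 0.085048, 0.002016, -0.059345)
  Y <- Y + (h/6)(k1 + 2k2 + 2k3 + k4): p = -0.7498, q = 0.8016, dp/dtau = -0.4993, dq/dtau = 0.0851

Answer: p = -0.7498, q = 0.8016, dp/dtau = -0.4993, dq/dtau = 0.0851


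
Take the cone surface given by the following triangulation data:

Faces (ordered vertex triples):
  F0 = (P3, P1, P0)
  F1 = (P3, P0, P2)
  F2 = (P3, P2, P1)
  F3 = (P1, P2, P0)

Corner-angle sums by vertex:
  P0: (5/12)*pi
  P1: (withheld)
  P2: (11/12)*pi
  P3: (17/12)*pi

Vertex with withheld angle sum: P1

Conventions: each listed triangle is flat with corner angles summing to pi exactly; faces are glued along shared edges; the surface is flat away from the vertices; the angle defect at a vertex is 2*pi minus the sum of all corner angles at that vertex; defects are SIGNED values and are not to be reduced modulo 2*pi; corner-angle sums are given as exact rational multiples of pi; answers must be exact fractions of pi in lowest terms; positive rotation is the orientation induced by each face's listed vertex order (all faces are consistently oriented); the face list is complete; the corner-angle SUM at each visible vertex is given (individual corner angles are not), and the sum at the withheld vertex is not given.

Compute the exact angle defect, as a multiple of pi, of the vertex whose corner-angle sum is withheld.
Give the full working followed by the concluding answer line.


V = 4, E = 6, F = 4; chi = V - E + F = 2
Gauss-Bonnet: total defect = 2*pi*chi = 4*pi; visible defects sum to (13/4)*pi

Answer: defect(P1) = (3/4)*pi


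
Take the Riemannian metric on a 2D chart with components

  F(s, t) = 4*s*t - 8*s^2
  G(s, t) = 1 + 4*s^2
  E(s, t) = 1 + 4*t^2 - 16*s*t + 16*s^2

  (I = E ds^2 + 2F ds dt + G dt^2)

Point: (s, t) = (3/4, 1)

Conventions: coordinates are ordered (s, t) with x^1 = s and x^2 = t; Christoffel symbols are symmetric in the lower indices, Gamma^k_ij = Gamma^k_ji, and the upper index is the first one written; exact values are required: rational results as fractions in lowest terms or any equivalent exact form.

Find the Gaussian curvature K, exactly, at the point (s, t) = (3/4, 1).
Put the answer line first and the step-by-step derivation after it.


Answer: K = -64/289

E = 2, F = -3/2, G = 13/4, EG - F^2 = 17/4 at the point
E_s = 8, E_t = -4, F_s = -8, F_t = 3, G_s = 6, G_t = 0
E_tt = 8, F_st = 4, G_ss = 8
Brioschi: K = (det M1 - det M2) / (EG - F^2)^2 with the standard first/second-derivative matrices M1, M2.
M1 = [[-E_tt/2 + F_st - G_ss/2, E_s/2, F_s - E_t/2], [F_t - G_s/2, E, F], [G_t/2, F, G]] = [[-4, 4, -6], [0, 2, -3/2], [0, -3/2, 13/4]]; det M1 = -17
M2 = [[0, E_t/2, G_s/2], [E_t/2, E, F], [G_s/2, F, G]] = [[0, -2, 3], [-2, 2, -3/2], [3, -3/2, 13/4]]; det M2 = -13
det M1 - det M2 = -4; K = -4 / (17/4)^2 = -64/289


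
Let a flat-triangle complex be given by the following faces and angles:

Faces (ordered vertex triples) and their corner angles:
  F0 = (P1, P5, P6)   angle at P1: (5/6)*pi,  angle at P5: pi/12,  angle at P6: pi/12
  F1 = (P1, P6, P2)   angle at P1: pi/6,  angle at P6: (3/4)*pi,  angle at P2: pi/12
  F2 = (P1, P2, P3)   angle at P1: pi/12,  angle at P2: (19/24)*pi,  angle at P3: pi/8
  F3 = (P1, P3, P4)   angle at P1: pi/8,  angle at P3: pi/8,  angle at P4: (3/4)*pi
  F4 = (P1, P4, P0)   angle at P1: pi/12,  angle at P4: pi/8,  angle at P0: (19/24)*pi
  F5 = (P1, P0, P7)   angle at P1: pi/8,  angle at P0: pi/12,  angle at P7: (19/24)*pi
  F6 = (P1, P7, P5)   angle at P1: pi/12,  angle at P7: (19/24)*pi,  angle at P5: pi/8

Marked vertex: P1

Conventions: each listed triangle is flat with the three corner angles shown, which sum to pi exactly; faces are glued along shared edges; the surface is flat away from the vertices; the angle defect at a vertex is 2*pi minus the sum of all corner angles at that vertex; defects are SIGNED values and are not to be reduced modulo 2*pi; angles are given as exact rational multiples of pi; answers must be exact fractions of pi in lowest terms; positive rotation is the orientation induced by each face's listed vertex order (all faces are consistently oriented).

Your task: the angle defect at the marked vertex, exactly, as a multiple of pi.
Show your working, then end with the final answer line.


Sum of corner angles at P1: (3/2)*pi
defect = 2*pi - (3/2)*pi

Answer: defect(P1) = pi/2


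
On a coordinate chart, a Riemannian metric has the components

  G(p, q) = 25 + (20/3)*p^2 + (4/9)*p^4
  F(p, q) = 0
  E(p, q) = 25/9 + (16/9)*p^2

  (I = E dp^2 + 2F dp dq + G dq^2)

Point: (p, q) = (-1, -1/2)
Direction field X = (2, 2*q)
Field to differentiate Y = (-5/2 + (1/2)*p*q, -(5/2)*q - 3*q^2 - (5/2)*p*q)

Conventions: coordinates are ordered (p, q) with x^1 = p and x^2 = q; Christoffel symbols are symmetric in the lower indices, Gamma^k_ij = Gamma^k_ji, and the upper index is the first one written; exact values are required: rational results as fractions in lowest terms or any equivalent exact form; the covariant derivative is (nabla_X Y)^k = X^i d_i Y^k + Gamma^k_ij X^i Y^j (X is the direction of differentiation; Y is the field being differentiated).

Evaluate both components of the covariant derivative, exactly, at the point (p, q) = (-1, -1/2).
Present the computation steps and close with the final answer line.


E = 41/9, F = 0, G = 289/9 at the point
E_p = -32/9, E_q = 0, F_p = 0, F_q = 0, G_p = -136/9, G_q = 0
EG - F^2 = 11849/81;  g^inv = (81/11849) * [[289/9, 0], [0, 41/9]]
first-kind symbols [ij,l] = (1/2)(d_i g_jl + d_j g_il - d_l g_ij): [pp,p] = E_p/2 = -16/9, [pp,q] = F_p - E_q/2 = 0, [pq,p] = E_q/2 = 0, [pq,q] = G_p/2 = -68/9, [qq,p] = F_q - G_p/2 = 68/9, [qq,q] = G_q/2 = 0
Gamma^p_ij = (G*[ij,p] - F*[ij,q])/(EG - F^2), Gamma^q_ij = (E*[ij,q] - F*[ij,p])/(EG - F^2)
Gamma_ppp = -16/41, Gamma_ppq = 0, Gamma_pqq = 68/41, Gamma_qpp = 0, Gamma_qpq = -4/17, Gamma_qqq = 0
X = (2, -1), Y = (-9/4, -3/4) at the point

Answer: (nabla_X Y)^p = 3, (nabla_X Y)^q = -23/34


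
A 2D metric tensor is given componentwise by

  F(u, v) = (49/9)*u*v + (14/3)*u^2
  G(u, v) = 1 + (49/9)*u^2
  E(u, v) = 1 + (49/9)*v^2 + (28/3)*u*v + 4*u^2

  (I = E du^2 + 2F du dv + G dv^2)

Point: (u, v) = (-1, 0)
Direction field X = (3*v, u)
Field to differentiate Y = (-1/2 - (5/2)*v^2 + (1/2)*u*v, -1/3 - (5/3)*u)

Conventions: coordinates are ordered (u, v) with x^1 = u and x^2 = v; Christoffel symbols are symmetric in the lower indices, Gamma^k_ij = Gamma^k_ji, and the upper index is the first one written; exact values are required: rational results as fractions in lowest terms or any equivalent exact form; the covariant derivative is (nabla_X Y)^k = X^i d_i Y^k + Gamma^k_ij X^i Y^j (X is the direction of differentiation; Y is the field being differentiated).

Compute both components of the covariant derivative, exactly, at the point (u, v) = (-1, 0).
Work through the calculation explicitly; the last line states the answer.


E = 5, F = 14/3, G = 58/9 at the point
E_u = -8, E_v = -28/3, F_u = -28/3, F_v = -49/9, G_u = -98/9, G_v = 0
EG - F^2 = 94/9;  g^inv = (9/94) * [[58/9, -14/3], [-14/3, 5]]
first-kind symbols [ij,l] = (1/2)(d_i g_jl + d_j g_il - d_l g_ij): [uu,u] = E_u/2 = -4, [uu,v] = F_u - E_v/2 = -14/3, [uv,u] = E_v/2 = -14/3, [uv,v] = G_u/2 = -49/9, [vv,u] = F_v - G_u/2 = 0, [vv,v] = G_v/2 = 0
Gamma^u_ij = (G*[ij,u] - F*[ij,v])/(EG - F^2), Gamma^v_ij = (E*[ij,v] - F*[ij,u])/(EG - F^2)
Gamma_uuu = -18/47, Gamma_uuv = -21/47, Gamma_uvv = 0, Gamma_vuu = -21/47, Gamma_vuv = -49/94, Gamma_vvv = 0
X = (0, -1), Y = (-1/2, 4/3) at the point

Answer: (nabla_X Y)^u = 13/47, (nabla_X Y)^v = -49/188


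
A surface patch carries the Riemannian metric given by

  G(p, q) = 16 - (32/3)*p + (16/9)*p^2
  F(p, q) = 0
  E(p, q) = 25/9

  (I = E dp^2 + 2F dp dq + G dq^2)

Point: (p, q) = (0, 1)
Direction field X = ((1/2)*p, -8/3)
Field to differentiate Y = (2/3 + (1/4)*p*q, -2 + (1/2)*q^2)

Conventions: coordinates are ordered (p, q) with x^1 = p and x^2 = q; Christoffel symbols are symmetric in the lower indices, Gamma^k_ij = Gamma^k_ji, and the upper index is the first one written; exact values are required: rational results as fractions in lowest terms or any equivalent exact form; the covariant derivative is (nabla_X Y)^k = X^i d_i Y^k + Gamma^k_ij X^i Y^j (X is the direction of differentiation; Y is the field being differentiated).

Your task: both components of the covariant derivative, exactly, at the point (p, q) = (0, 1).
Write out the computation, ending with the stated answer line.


E = 25/9, F = 0, G = 16 at the point
E_p = 0, E_q = 0, F_p = 0, F_q = 0, G_p = -32/3, G_q = 0
EG - F^2 = 400/9;  g^inv = (9/400) * [[16, 0], [0, 25/9]]
first-kind symbols [ij,l] = (1/2)(d_i g_jl + d_j g_il - d_l g_ij): [pp,p] = E_p/2 = 0, [pp,q] = F_p - E_q/2 = 0, [pq,p] = E_q/2 = 0, [pq,q] = G_p/2 = -16/3, [qq,p] = F_q - G_p/2 = 16/3, [qq,q] = G_q/2 = 0
Gamma^p_ij = (G*[ij,p] - F*[ij,q])/(EG - F^2), Gamma^q_ij = (E*[ij,q] - F*[ij,p])/(EG - F^2)
Gamma_ppp = 0, Gamma_ppq = 0, Gamma_pqq = 48/25, Gamma_qpp = 0, Gamma_qpq = -1/3, Gamma_qqq = 0
X = (0, -8/3), Y = (2/3, -3/2) at the point

Answer: (nabla_X Y)^p = 192/25, (nabla_X Y)^q = -56/27


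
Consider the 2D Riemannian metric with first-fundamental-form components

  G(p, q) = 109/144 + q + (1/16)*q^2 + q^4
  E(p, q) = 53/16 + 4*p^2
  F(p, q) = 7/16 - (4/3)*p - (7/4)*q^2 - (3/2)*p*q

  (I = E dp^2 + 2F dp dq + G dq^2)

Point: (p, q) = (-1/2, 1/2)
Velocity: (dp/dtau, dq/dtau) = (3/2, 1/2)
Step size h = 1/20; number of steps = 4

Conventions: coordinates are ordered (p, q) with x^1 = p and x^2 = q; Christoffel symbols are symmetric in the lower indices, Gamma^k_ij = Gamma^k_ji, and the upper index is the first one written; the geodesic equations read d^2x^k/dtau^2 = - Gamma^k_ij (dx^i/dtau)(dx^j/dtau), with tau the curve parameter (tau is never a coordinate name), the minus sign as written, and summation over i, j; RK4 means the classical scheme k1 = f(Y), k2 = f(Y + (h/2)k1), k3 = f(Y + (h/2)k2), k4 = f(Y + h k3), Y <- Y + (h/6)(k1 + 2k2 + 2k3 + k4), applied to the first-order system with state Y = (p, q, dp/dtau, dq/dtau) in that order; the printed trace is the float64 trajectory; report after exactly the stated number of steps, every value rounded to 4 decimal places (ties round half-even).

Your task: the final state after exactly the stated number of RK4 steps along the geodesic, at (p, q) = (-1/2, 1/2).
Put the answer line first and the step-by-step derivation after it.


Answer: p = -0.1892, q = 0.6599, dp/dtau = 1.6354, dq/dtau = 1.0916

f(Y) = (dp/dtau, dq/dtau, -Gamma^p_ij Y'^i Y'^j, -Gamma^q_ij Y'^i Y'^j) with the Gammas evaluated at the stage position; h = 0.050000; intermediate values shown to 6 dp
step 0: p = -0.5000, q = 0.5000, dp/dtau = 1.5000, dq/dtau = 0.5000
step 1:
  k1: at (p, q) = (-0.500000, 0.500000), (dp/dtau, dq/dtau) = (1.500000, 0.500000); Gamma_ppp = -0.107011, Gamma_ppq = 0.000000, Gamma_pqq = -0.459906, Gamma_qpp = -1.476975, Gamma_qpq = 0.000000, Gamma_qqq = 0.944010; k1 = (1.500000, 0.500000, 0.355751, 3.087190)
  k2: at (p, q) = (-0.462500, 0.512500), (dp/dtau, dq/dtau) = (1.508894, 0.577180); Gamma_ppp = -0.107356, Gamma_ppq = 0.000000, Gamma_pqq = -0.474560, Gamma_qpp = -1.476245, Gamma_qpq = 0.000000, Gamma_qqq = 0.924175; k2 = (1.508894, 0.577180, 0.402516, 3.053180)
  k3: at (p, q) = (-0.462278, 0.514429), (dp/dtau, dq/dtau) = (1.510063, 0.576329); Gamma_ppp = -0.108499, Gamma_ppq = 0.000000, Gamma_pqq = -0.475825, Gamma_qpp = -1.474416, Gamma_qpq = 0.000000, Gamma_qqq = 0.924377; k3 = (1.510063, 0.576329, 0.405457, 3.055058)
  k4: at (p, q) = (-0.424497, 0.528816), (dp/dtau, dq/dtau) = (1.520273, 0.652753); Gamma_ppp = -0.110631, Gamma_ppq = 0.000000, Gamma_pqq = -0.491438, Gamma_qpp = -1.471239, Gamma_qpq = 0.000000, Gamma_qqq = 0.902643; k4 = (1.520273, 0.652753, 0.465088, 3.015766)
  Y <- Y + (h/6)(k1 + 2k2 + 2k3 + k4): p = -0.4245, q = 0.5288, dp/dtau = 1.5203, dq/dtau = 0.6527
step 2:
  k1: at (p, q) = (-0.424515, 0.528831), (dp/dtau, dq/dtau) = (1.520307, 0.652662); Gamma_ppp = -0.110644, Gamma_ppq = 0.000000, Gamma_pqq = -0.491444, Gamma_qpp = -1.471219, Gamma_qpq = 0.000000, Gamma_qqq = 0.902656; k1 = (1.520307, 0.652662, 0.465074, 3.015972)
  k2: at (p, q) = (-0.386507, 0.545148), (dp/dtau, dq/dtau) = (1.531933, 0.728061); Gamma_ppp = -0.114697, Gamma_ppq = 0.000000, Gamma_pqq = -0.508047, Gamma_qpp = -1.465712, Gamma_qpq = 0.000000, Gamma_qqq = 0.879022; k2 = (1.531933, 0.728061, 0.538475, 2.973815)
  k3: at (p, q) = (-0.386217, 0.547033), (dp/dtau, dq/dtau) = (1.533768, 0.727007); Gamma_ppp = -0.115938, Gamma_ppq = 0.000000, Gamma_pqq = -0.509250, Gamma_qpp = -1.463949, Gamma_qpq = 0.000000, Gamma_qqq = 0.878983; k3 = (1.533768, 0.727007, 0.541897, 2.979283)
  k4: at (p, q) = (-0.347827, 0.565182), (dp/dtau, dq/dtau) = (1.547401, 0.801626); Gamma_ppp = -0.122040, Gamma_ppq = 0.000000, Gamma_pqq = -0.526802, Gamma_qpp = -1.456485, Gamma_qpq = 0.000000, Gamma_qqq = 0.853142; k4 = (1.547401, 0.801626, 0.630744, 2.939250)
  Y <- Y + (h/6)(k1 + 2k2 + 2k3 + k4): p = -0.3479, q = 0.5652, dp/dtau = 1.5474, dq/dtau = 0.8015
step 3:
  k1: at (p, q) = (-0.347856, 0.565202), (dp/dtau, dq/dtau) = (1.547445, 0.801507); Gamma_ppp = -0.122059, Gamma_ppq = 0.000000, Gamma_pqq = -0.526809, Gamma_qpp = -1.456459, Gamma_qpq = 0.000000, Gamma_qqq = 0.853164; k1 = (1.547445, 0.801507, 0.630711, 2.939529)
  k2: at (p, q) = (-0.309170, 0.585239), (dp/dtau, dq/dtau) = (1.563212, 0.874995); Gamma_ppp = -0.130342, Gamma_ppq = 0.000000, Gamma_pqq = -0.545389, Gamma_qpp = -1.447219, Gamma_qpq = 0.000000, Gamma_qqq = 0.825193; k2 = (1.563212, 0.874995, 0.736067, 2.904690)
  k3: at (p, q) = (-0.308776, 0.587077), (dp/dtau, dq/dtau) = (1.565846, 0.874124); Gamma_ppp = -0.131664, Gamma_ppq = 0.000000, Gamma_pqq = -0.546548, Gamma_qpp = -1.445581, Gamma_qpq = 0.000000, Gamma_qqq = 0.824915; k3 = (1.565846, 0.874124, 0.740437, 2.914072)
  k4: at (p, q) = (-0.269564, 0.608908), (dp/dtau, dq/dtau) = (1.584466, 0.947211); Gamma_ppp = -0.142218, Gamma_ppq = 0.000000, Gamma_pqq = -0.566197, Gamma_qpp = -1.435066, Gamma_qpq = 0.000000, Gamma_qqq = 0.794517; k4 = (1.584466, 0.947211, 0.865039, 2.889935)
  Y <- Y + (h/6)(k1 + 2k2 + 2k3 + k4): p = -0.2696, q = 0.6089, dp/dtau = 1.5845, dq/dtau = 0.9471
step 4:
  k1: at (p, q) = (-0.269606, 0.608926), (dp/dtau, dq/dtau) = (1.584518, 0.947065); Gamma_ppp = -0.142239, Gamma_ppq = 0.000000, Gamma_pqq = -0.566200, Gamma_qpp = -1.435039, Gamma_qpq = 0.000000, Gamma_qqq = 0.794550; k1 = (1.584518, 0.947065, 0.864963, 2.890288)
  k2: at (p, q) = (-0.229993, 0.632603), (dp/dtau, dq/dtau) = (1.606142, 1.019323); Gamma_ppp = -0.155194, Gamma_ppq = 0.000000, Gamma_pqq = -0.587041, Gamma_qpp = -1.423480, Gamma_qpq = 0.000000, Gamma_qqq = 0.761857; k2 = (1.606142, 1.019323, 1.010299, 2.880555)
  k3: at (p, q) = (-0.229452, 0.634409), (dp/dtau, dq/dtau) = (1.609775, 1.019079); Gamma_ppp = -0.156597, Gamma_ppq = 0.000000, Gamma_pqq = -0.588194, Gamma_qpp = -1.422007, Gamma_qpq = 0.000000, Gamma_qqq = 0.761328; k3 = (1.609775, 1.019079, 1.016655, 2.894299)
  k4: at (p, q) = (-0.189117, 0.659880), (dp/dtau, dq/dtau) = (1.635350, 1.091780); Gamma_ppp = -0.172061, Gamma_ppq = 0.000000, Gamma_pqq = -0.610398, Gamma_qpp = -1.409970, Gamma_qpq = 0.000000, Gamma_qqq = 0.725988; k4 = (1.635350, 1.091780, 1.187741, 2.905416)
  Y <- Y + (h/6)(k1 + 2k2 + 2k3 + k4): p = -0.1892, q = 0.6599, dp/dtau = 1.6354, dq/dtau = 1.0916
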